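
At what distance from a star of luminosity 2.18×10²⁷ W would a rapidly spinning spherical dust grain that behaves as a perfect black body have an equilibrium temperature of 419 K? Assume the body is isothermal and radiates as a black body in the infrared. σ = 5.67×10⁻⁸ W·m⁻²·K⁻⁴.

d ≈ 1.58×10¹¹ m

For an isothermal black-emitting sphere, (1−a)S·πr² = σ·4πr²·T⁴ ⇒ S = 4σT⁴/(1−a).
S = 4·5.67×10⁻⁸·(419)⁴/1.00 = 6990 W/m².
Flux falls as S = L/(4πd²), so d = √(L/(4πS)) = √(2.18×10²⁷/(4π·6990)).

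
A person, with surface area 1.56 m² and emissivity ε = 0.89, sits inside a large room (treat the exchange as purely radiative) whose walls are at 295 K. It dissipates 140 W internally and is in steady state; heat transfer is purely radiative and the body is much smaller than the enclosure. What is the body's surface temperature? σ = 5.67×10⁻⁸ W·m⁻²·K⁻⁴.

T ≈ 311 K

For a small grey body in a large enclosure, net radiated power = εσA(T⁴ − T_w⁴).
Steady state: P = εσA(T⁴ − T_w⁴) with A = 1.56 m².
T⁴ = P/(εσA) + T_w⁴ = 140/(0.89·5.67×10⁻⁸·1.560) + (295)⁴
    = 1.778×10⁹ + 7.573×10⁹ = 9.352×10⁹ K⁴.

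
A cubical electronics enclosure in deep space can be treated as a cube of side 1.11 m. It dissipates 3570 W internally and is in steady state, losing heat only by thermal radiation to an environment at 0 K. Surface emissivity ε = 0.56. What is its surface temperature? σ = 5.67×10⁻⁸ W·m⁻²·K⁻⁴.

T ≈ 351 K

Steady state: internal power = radiated power, P = εσA T⁴.
Radiating area A = 6L² = 7.393 m².
T⁴ = P/(εσA) = 3570/(0.56·5.67×10⁻⁸·7.393) = 1.521×10¹⁰ K⁴.
T = (1.521×10¹⁰)^(1/4).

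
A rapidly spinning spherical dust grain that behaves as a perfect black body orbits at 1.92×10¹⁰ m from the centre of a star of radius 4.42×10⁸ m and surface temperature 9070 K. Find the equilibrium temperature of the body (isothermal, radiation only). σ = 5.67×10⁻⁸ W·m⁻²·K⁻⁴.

T ≈ 973 K

The star's surface emits σT_*⁴; at distance d the flux is S = σT_*⁴(R_*/d)².
S = 5.67×10⁻⁸·(9070)⁴·(4.42×10⁸/1.92×10¹⁰)² = 2.034×10⁵ W/m².
For an isothermal sphere T⁴ = (1−a)S/(4σ) = 8.966×10¹¹ K⁴.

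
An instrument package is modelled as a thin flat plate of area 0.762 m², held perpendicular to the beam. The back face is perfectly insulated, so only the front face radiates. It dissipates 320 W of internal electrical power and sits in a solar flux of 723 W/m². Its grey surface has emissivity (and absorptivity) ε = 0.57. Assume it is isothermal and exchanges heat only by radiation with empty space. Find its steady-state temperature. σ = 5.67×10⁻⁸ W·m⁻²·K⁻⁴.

At steady state, absorbed solar power + internal power = radiated power.
Absorbed: α·S·A_cross = 0.57·723·0.7620 = 314.0 W (cross-section A).
Total input = 314.0 + 320 = 634.0 W.
Radiated: εσ·A_surf·T⁴ with A_surf = A = 0.7620 m².
T⁴ = 634.0/(0.57·5.67×10⁻⁸·0.7620) = 2.575×10¹⁰ K⁴.

T ≈ 401 K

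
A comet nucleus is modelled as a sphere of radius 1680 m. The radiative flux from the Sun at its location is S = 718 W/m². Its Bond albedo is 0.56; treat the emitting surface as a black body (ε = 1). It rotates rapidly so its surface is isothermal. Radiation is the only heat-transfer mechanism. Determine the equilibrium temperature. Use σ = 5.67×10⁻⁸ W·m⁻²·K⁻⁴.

T ≈ 193 K

At equilibrium, absorbed power = emitted power.
Absorbing cross-section = πr² = 8.867×10⁶ m²; emitting surface = 4πr² = 3.547×10⁷ m² (ratio 4).
(1−a)S·A_cross = εσ·A_surf·T⁴  ⇒  T⁴ = (1−a)S/(4σ).
T⁴ = 0.440·718/(4·5.67×10⁻⁸) = 1.393×10⁹ K⁴.
T = (1.393×10⁹)^(1/4).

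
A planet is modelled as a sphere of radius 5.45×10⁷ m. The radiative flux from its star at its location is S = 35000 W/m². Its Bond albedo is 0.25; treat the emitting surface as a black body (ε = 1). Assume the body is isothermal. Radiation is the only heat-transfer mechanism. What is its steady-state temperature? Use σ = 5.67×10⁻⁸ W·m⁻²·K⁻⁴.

At equilibrium, absorbed power = emitted power.
Absorbing cross-section = πr² = 9.331×10¹⁵ m²; emitting surface = 4πr² = 3.733×10¹⁶ m² (ratio 4).
(1−a)S·A_cross = εσ·A_surf·T⁴  ⇒  T⁴ = (1−a)S/(4σ).
T⁴ = 0.750·35000/(4·5.67×10⁻⁸) = 1.157×10¹¹ K⁴.
T = (1.157×10¹¹)^(1/4).

T ≈ 583 K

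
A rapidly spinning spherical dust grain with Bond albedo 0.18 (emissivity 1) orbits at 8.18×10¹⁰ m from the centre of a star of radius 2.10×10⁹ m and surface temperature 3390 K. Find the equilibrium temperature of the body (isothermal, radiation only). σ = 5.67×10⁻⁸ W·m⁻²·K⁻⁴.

T ≈ 365 K

The star's surface emits σT_*⁴; at distance d the flux is S = σT_*⁴(R_*/d)².
S = 5.67×10⁻⁸·(3390)⁴·(2.10×10⁹/8.18×10¹⁰)² = 4935 W/m².
For an isothermal sphere T⁴ = (1−a)S/(4σ) = 1.784×10¹⁰ K⁴.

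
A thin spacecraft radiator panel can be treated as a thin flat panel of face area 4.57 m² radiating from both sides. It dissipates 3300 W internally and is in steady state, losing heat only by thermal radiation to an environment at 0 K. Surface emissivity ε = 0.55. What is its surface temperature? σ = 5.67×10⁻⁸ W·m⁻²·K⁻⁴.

T ≈ 328 K

Steady state: internal power = radiated power, P = εσA T⁴.
Radiating area A = 2·4.57 = 9.140 m².
T⁴ = P/(εσA) = 3300/(0.55·5.67×10⁻⁸·9.140) = 1.158×10¹⁰ K⁴.
T = (1.158×10¹⁰)^(1/4).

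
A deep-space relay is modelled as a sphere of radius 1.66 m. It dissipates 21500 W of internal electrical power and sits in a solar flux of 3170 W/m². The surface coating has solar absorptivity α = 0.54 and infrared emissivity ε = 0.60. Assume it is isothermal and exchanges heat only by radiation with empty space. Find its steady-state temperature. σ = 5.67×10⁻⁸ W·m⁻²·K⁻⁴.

At steady state, absorbed solar power + internal power = radiated power.
Absorbed: α·S·A_cross = 0.54·3170·8.657 = 14820 W (cross-section πr²).
Total input = 14820 + 21500 = 36320 W.
Radiated: εσ·A_surf·T⁴ with A_surf = 4πr² = 34.63 m².
T⁴ = 36320/(0.60·5.67×10⁻⁸·34.63) = 3.083×10¹⁰ K⁴.

T ≈ 419 K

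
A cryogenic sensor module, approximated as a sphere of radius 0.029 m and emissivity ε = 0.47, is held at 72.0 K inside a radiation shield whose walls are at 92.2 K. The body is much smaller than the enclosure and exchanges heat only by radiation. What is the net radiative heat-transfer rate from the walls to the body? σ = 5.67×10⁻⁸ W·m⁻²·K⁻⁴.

For a small grey body in a large enclosure: P_net = εσA(T_body⁴ − T_wall⁴).
A = 4πr² = 0.01057 m²; T_body⁴ − T_wall⁴ = 2.687×10⁷ − 7.226×10⁷ = -4.539×10⁷ K⁴.
|P_net| = 0.47·5.67×10⁻⁸·0.01057·4.539×10⁷.

P_net ≈ 0.0128 W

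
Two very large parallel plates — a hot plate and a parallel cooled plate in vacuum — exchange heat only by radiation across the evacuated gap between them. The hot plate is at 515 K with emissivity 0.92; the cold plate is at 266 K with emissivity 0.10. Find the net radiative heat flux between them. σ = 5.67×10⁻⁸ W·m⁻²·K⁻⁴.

q ≈ 367 W/m²

For two infinite grey parallel plates, q = σ(T₁⁴ − T₂⁴)/(1/ε₁ + 1/ε₂ − 1).
T₁⁴ − T₂⁴ = 7.034×10¹⁰ − 5.006×10⁹ = 6.534×10¹⁰ K⁴.
1/ε₁ + 1/ε₂ − 1 = 1.087 + 10.00 − 1 = 10.09.
q = 5.67×10⁻⁸ × 6.534×10¹⁰ / 10.09.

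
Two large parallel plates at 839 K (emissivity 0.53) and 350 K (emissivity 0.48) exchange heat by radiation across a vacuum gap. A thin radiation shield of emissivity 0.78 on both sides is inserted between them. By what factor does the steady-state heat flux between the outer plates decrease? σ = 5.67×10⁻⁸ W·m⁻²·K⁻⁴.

factor ≈ 1.53

Without shield: q₀ = σΔ(T⁴)/(1/ε₁+1/ε₂−1) with denominator 2.970.
With shield the two gaps are in series; the resistances add: (1/ε₁+1/ε_s−1)+(1/ε_s+1/ε₂−1) = 2.169+2.365 = 4.534.
Heat-flux ratio q₀/q = 4.534/2.970.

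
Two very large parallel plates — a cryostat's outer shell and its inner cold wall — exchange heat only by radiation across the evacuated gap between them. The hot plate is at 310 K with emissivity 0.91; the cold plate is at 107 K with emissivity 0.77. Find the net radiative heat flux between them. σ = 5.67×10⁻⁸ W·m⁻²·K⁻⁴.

For two infinite grey parallel plates, q = σ(T₁⁴ − T₂⁴)/(1/ε₁ + 1/ε₂ − 1).
T₁⁴ − T₂⁴ = 9.235×10⁹ − 1.311×10⁸ = 9.104×10⁹ K⁴.
1/ε₁ + 1/ε₂ − 1 = 1.099 + 1.299 − 1 = 1.398.
q = 5.67×10⁻⁸ × 9.104×10⁹ / 1.398.

q ≈ 369 W/m²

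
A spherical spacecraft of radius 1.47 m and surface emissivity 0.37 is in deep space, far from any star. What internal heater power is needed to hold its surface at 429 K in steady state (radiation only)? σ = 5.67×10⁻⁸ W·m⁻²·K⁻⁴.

P = εσ·4πr²·T⁴.
4πr² = 27.15 m²; T⁴ = 3.387×10¹⁰ K⁴.
P = 0.37·5.67×10⁻⁸·27.15·3.387×10¹⁰.

P ≈ 19300 W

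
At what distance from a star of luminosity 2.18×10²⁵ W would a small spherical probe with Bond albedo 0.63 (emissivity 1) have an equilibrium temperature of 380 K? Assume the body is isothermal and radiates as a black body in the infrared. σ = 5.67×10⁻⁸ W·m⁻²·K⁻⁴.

d ≈ 1.17×10¹⁰ m

For an isothermal black-emitting sphere, (1−a)S·πr² = σ·4πr²·T⁴ ⇒ S = 4σT⁴/(1−a).
S = 4·5.67×10⁻⁸·(380)⁴/0.370 = 12780 W/m².
Flux falls as S = L/(4πd²), so d = √(L/(4πS)) = √(2.18×10²⁵/(4π·12780)).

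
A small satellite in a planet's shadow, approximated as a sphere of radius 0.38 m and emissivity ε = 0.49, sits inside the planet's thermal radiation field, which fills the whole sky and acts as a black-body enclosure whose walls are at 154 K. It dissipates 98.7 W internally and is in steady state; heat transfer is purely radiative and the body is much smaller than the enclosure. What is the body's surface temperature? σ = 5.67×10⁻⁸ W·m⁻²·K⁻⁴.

T ≈ 224 K

For a small grey body in a large enclosure, net radiated power = εσA(T⁴ − T_w⁴).
Steady state: P = εσA(T⁴ − T_w⁴) with A = 4πr² = 1.815 m².
T⁴ = P/(εσA) + T_w⁴ = 98.7/(0.49·5.67×10⁻⁸·1.815) + (154)⁴
    = 1.958×10⁹ + 5.624×10⁸ = 2.520×10⁹ K⁴.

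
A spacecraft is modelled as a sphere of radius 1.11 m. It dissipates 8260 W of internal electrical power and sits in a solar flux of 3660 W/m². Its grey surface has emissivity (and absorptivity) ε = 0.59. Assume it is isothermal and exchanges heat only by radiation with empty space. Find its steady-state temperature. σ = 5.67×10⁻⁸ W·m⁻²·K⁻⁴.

T ≈ 423 K

At steady state, absorbed solar power + internal power = radiated power.
Absorbed: α·S·A_cross = 0.59·3660·3.871 = 8359 W (cross-section πr²).
Total input = 8359 + 8260 = 16620 W.
Radiated: εσ·A_surf·T⁴ with A_surf = 4πr² = 15.48 m².
T⁴ = 16620/(0.59·5.67×10⁻⁸·15.48) = 3.208×10¹⁰ K⁴.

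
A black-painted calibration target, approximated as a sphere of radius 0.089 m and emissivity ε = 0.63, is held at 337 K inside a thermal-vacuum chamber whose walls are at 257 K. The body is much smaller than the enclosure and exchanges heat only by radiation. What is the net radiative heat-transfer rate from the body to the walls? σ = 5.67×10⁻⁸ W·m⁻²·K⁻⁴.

P_net ≈ 30.3 W

For a small grey body in a large enclosure: P_net = εσA(T_body⁴ − T_wall⁴).
A = 4πr² = 0.09954 m²; T_body⁴ − T_wall⁴ = 1.290×10¹⁰ − 4.362×10⁹ = 8.535×10⁹ K⁴.
|P_net| = 0.63·5.67×10⁻⁸·0.09954·8.535×10⁹.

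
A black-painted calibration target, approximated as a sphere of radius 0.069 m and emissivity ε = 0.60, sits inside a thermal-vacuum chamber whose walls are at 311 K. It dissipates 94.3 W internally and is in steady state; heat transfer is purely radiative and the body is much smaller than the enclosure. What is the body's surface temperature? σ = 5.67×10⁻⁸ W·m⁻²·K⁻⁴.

For a small grey body in a large enclosure, net radiated power = εσA(T⁴ − T_w⁴).
Steady state: P = εσA(T⁴ − T_w⁴) with A = 4πr² = 0.05983 m².
T⁴ = P/(εσA) + T_w⁴ = 94.3/(0.60·5.67×10⁻⁸·0.05983) + (311)⁴
    = 4.633×10¹⁰ + 9.355×10⁹ = 5.569×10¹⁰ K⁴.

T ≈ 486 K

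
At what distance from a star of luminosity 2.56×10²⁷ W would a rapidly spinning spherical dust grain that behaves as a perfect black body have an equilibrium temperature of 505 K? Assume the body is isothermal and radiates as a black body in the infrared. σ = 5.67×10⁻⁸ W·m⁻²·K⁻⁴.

For an isothermal black-emitting sphere, (1−a)S·πr² = σ·4πr²·T⁴ ⇒ S = 4σT⁴/(1−a).
S = 4·5.67×10⁻⁸·(505)⁴/1.00 = 14750 W/m².
Flux falls as S = L/(4πd²), so d = √(L/(4πS)) = √(2.56×10²⁷/(4π·14750)).

d ≈ 1.18×10¹¹ m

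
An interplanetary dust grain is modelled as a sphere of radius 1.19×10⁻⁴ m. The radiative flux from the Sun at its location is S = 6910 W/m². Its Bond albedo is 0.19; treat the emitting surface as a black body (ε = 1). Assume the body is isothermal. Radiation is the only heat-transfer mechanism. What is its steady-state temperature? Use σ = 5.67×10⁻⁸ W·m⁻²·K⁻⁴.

At equilibrium, absorbed power = emitted power.
Absorbing cross-section = πr² = 4.449×10⁻⁸ m²; emitting surface = 4πr² = 1.780×10⁻⁷ m² (ratio 4).
(1−a)S·A_cross = εσ·A_surf·T⁴  ⇒  T⁴ = (1−a)S/(4σ).
T⁴ = 0.810·6910/(4·5.67×10⁻⁸) = 2.468×10¹⁰ K⁴.
T = (2.468×10¹⁰)^(1/4).

T ≈ 396 K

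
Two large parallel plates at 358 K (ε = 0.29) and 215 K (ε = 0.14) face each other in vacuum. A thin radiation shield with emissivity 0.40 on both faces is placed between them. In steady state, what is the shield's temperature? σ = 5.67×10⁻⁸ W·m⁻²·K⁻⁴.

In steady state the net flux on the hot side equals that on the cold side.
σ(T₁⁴−T_s⁴)/D₁ = σ(T_s⁴−T₂⁴)/D₂, with D₁ = 1/ε₁+1/ε_s−1 = 4.948, D₂ = 1/ε_s+1/ε₂−1 = 8.643.
Solve for T_s⁴: T_s⁴ = (D₂·T₁⁴ + D₁·T₂⁴)/(D₁+D₂) = 1.122×10¹⁰ K⁴.

T_s ≈ 325 K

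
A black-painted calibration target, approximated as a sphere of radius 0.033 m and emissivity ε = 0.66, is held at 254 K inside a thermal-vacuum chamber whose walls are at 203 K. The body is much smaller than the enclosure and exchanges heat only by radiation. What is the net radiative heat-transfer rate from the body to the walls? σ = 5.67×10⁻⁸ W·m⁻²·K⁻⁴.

P_net ≈ 1.26 W

For a small grey body in a large enclosure: P_net = εσA(T_body⁴ − T_wall⁴).
A = 4πr² = 0.01368 m²; T_body⁴ − T_wall⁴ = 4.162×10⁹ − 1.698×10⁹ = 2.464×10⁹ K⁴.
|P_net| = 0.66·5.67×10⁻⁸·0.01368·2.464×10⁹.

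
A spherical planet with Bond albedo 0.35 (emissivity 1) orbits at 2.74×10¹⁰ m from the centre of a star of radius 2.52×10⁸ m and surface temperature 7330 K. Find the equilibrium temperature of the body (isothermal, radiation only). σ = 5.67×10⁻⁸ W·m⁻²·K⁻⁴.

T ≈ 446 K

The star's surface emits σT_*⁴; at distance d the flux is S = σT_*⁴(R_*/d)².
S = 5.67×10⁻⁸·(7330)⁴·(2.52×10⁸/2.74×10¹⁰)² = 13850 W/m².
For an isothermal sphere T⁴ = (1−a)S/(4σ) = 3.968×10¹⁰ K⁴.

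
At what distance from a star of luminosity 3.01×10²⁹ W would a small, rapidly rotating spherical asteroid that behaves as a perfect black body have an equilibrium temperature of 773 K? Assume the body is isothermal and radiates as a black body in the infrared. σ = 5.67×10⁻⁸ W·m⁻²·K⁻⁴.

For an isothermal black-emitting sphere, (1−a)S·πr² = σ·4πr²·T⁴ ⇒ S = 4σT⁴/(1−a).
S = 4·5.67×10⁻⁸·(773)⁴/1.00 = 80980 W/m².
Flux falls as S = L/(4πd²), so d = √(L/(4πS)) = √(3.01×10²⁹/(4π·80980)).

d ≈ 5.44×10¹¹ m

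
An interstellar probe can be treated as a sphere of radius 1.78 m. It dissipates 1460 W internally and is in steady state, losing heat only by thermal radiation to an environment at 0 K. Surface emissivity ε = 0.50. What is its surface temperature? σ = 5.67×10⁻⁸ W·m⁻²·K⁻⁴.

Steady state: internal power = radiated power, P = εσA T⁴.
Radiating area A = 4πr² = 39.82 m².
T⁴ = P/(εσA) = 1460/(0.50·5.67×10⁻⁸·39.82) = 1.293×10⁹ K⁴.
T = (1.293×10⁹)^(1/4).

T ≈ 190 K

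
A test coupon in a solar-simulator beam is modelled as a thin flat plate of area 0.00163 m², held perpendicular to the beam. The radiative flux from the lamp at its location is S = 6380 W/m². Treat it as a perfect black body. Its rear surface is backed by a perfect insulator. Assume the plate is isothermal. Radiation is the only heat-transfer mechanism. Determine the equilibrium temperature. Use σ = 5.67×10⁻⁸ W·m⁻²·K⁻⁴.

T ≈ 579 K

At equilibrium, absorbed power = emitted power.
Absorbing cross-section = A = 0.001630 m²; emitting surface = A = 0.001630 m² (ratio 1).
S·A_cross = εσ·A_surf·T⁴  ⇒  T⁴ = S/(1σ).
T⁴ = 1.00·6380/(1·5.67×10⁻⁸) = 1.125×10¹¹ K⁴.
T = (1.125×10¹¹)^(1/4).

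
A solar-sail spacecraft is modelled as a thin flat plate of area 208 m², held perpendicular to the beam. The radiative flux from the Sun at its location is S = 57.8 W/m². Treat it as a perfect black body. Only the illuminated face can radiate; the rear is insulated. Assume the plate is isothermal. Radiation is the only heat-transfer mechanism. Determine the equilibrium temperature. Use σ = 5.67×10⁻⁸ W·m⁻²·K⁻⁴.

T ≈ 179 K

At equilibrium, absorbed power = emitted power.
Absorbing cross-section = A = 208.0 m²; emitting surface = A = 208.0 m² (ratio 1).
S·A_cross = εσ·A_surf·T⁴  ⇒  T⁴ = S/(1σ).
T⁴ = 1.00·57.8/(1·5.67×10⁻⁸) = 1.019×10⁹ K⁴.
T = (1.019×10⁹)^(1/4).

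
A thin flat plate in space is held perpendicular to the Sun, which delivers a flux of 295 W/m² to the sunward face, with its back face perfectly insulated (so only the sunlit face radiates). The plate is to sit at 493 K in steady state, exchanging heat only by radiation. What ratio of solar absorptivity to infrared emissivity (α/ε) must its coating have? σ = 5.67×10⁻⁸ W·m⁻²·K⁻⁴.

Balance: αS·A = εσ·1A·T⁴ ⇒ α/ε = σT⁴/S.
α/ε = 5.67×10⁻⁸·(493)⁴/295 = 5.67×10⁻⁸·5.907×10¹⁰/295.

α/ε ≈ 11.4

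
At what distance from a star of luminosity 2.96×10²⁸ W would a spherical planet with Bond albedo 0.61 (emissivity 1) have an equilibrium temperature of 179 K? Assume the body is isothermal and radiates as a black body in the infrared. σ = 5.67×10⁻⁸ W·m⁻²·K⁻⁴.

d ≈ 1.99×10¹² m

For an isothermal black-emitting sphere, (1−a)S·πr² = σ·4πr²·T⁴ ⇒ S = 4σT⁴/(1−a).
S = 4·5.67×10⁻⁸·(179)⁴/0.390 = 597.0 W/m².
Flux falls as S = L/(4πd²), so d = √(L/(4πS)) = √(2.96×10²⁸/(4π·597.0)).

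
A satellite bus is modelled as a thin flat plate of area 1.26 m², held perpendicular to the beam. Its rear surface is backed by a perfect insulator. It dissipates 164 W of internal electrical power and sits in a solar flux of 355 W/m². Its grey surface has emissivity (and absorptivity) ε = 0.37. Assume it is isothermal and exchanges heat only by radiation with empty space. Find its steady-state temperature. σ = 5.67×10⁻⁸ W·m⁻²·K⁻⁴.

At steady state, absorbed solar power + internal power = radiated power.
Absorbed: α·S·A_cross = 0.37·355·1.260 = 165.5 W (cross-section A).
Total input = 165.5 + 164 = 329.5 W.
Radiated: εσ·A_surf·T⁴ with A_surf = A = 1.260 m².
T⁴ = 329.5/(0.37·5.67×10⁻⁸·1.260) = 1.247×10¹⁰ K⁴.

T ≈ 334 K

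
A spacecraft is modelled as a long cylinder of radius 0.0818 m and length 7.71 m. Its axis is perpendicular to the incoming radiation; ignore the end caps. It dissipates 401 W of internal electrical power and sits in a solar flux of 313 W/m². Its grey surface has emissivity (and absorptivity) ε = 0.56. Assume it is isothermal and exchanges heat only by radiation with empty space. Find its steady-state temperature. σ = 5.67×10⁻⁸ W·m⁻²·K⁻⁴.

At steady state, absorbed solar power + internal power = radiated power.
Absorbed: α·S·A_cross = 0.56·313·1.261 = 221.1 W (cross-section 2rL).
Total input = 221.1 + 401 = 622.1 W.
Radiated: εσ·A_surf·T⁴ with A_surf = 2πrL = 3.963 m².
T⁴ = 622.1/(0.56·5.67×10⁻⁸·3.963) = 4.944×10⁹ K⁴.

T ≈ 265 K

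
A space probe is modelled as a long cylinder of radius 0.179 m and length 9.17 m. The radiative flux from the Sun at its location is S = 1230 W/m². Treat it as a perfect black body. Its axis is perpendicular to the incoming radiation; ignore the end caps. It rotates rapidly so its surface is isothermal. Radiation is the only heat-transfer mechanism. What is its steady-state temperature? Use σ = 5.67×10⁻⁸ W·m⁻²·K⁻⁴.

At equilibrium, absorbed power = emitted power.
Absorbing cross-section = 2rL = 3.283 m²; emitting surface = 2πrL = 10.31 m² (ratio π).
S·A_cross = εσ·A_surf·T⁴  ⇒  T⁴ = S/(πσ).
T⁴ = 1.00·1230/(π·5.67×10⁻⁸) = 6.905×10⁹ K⁴.
T = (6.905×10⁹)^(1/4).

T ≈ 288 K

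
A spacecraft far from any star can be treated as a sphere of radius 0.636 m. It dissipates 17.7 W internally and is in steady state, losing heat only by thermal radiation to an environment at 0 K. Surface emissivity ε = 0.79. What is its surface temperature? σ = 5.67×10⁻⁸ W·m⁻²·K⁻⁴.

T ≈ 93.9 K

Steady state: internal power = radiated power, P = εσA T⁴.
Radiating area A = 4πr² = 5.083 m².
T⁴ = P/(εσA) = 17.7/(0.79·5.67×10⁻⁸·5.083) = 7.774×10⁷ K⁴.
T = (7.774×10⁷)^(1/4).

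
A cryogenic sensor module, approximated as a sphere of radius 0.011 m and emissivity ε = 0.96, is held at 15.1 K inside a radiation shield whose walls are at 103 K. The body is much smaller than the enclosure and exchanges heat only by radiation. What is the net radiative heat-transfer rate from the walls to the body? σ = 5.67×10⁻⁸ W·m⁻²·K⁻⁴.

P_net ≈ 0.00931 W

For a small grey body in a large enclosure: P_net = εσA(T_body⁴ − T_wall⁴).
A = 4πr² = 0.001521 m²; T_body⁴ − T_wall⁴ = 51990 − 1.126×10⁸ = -1.125×10⁸ K⁴.
|P_net| = 0.96·5.67×10⁻⁸·0.001521·1.125×10⁸.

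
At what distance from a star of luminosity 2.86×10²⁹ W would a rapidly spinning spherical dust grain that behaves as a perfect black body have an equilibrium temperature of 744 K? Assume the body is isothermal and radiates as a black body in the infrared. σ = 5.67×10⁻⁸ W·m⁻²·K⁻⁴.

d ≈ 5.72×10¹¹ m

For an isothermal black-emitting sphere, (1−a)S·πr² = σ·4πr²·T⁴ ⇒ S = 4σT⁴/(1−a).
S = 4·5.67×10⁻⁸·(744)⁴/1.00 = 69490 W/m².
Flux falls as S = L/(4πd²), so d = √(L/(4πS)) = √(2.86×10²⁹/(4π·69490)).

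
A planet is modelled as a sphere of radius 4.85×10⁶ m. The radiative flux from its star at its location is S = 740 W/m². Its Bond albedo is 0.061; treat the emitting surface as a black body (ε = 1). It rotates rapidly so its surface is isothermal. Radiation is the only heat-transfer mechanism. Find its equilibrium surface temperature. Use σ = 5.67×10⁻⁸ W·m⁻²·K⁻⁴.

At equilibrium, absorbed power = emitted power.
Absorbing cross-section = πr² = 7.390×10¹³ m²; emitting surface = 4πr² = 2.956×10¹⁴ m² (ratio 4).
(1−a)S·A_cross = εσ·A_surf·T⁴  ⇒  T⁴ = (1−a)S/(4σ).
T⁴ = 0.939·740/(4·5.67×10⁻⁸) = 3.064×10⁹ K⁴.
T = (3.064×10⁹)^(1/4).

T ≈ 235 K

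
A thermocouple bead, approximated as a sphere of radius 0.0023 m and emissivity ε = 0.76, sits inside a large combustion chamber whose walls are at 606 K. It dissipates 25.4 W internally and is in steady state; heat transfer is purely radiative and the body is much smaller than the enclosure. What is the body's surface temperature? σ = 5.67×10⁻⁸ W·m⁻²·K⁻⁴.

T ≈ 1730 K

For a small grey body in a large enclosure, net radiated power = εσA(T⁴ − T_w⁴).
Steady state: P = εσA(T⁴ − T_w⁴) with A = 4πr² = 6.648×10⁻⁵ m².
T⁴ = P/(εσA) + T_w⁴ = 25.4/(0.76·5.67×10⁻⁸·6.648×10⁻⁵) + (606)⁴
    = 8.867×10¹² + 1.349×10¹¹ = 9.002×10¹² K⁴.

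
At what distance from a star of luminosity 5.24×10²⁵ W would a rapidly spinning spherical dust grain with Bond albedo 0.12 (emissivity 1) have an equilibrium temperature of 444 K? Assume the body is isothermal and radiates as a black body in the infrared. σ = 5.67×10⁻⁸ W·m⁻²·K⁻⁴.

For an isothermal black-emitting sphere, (1−a)S·πr² = σ·4πr²·T⁴ ⇒ S = 4σT⁴/(1−a).
S = 4·5.67×10⁻⁸·(444)⁴/0.880 = 10020 W/m².
Flux falls as S = L/(4πd²), so d = √(L/(4πS)) = √(5.24×10²⁵/(4π·10020)).

d ≈ 2.04×10¹⁰ m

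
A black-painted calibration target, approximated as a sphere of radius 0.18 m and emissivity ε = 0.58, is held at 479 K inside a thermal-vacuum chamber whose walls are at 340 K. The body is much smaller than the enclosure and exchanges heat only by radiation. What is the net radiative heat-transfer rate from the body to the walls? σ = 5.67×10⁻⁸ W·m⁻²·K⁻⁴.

For a small grey body in a large enclosure: P_net = εσA(T_body⁴ − T_wall⁴).
A = 4πr² = 0.4072 m²; T_body⁴ − T_wall⁴ = 5.264×10¹⁰ − 1.336×10¹⁰ = 3.928×10¹⁰ K⁴.
|P_net| = 0.58·5.67×10⁻⁸·0.4072·3.928×10¹⁰.

P_net ≈ 526 W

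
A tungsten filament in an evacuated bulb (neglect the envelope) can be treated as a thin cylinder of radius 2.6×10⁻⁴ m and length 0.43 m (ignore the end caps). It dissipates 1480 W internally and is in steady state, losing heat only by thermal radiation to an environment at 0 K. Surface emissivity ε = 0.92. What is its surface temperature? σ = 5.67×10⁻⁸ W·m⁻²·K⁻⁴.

Steady state: internal power = radiated power, P = εσA T⁴.
Radiating area A = 2πrL = 7.025×10⁻⁴ m².
T⁴ = P/(εσA) = 1480/(0.92·5.67×10⁻⁸·7.025×10⁻⁴) = 4.039×10¹³ K⁴.
T = (4.039×10¹³)^(1/4).

T ≈ 2520 K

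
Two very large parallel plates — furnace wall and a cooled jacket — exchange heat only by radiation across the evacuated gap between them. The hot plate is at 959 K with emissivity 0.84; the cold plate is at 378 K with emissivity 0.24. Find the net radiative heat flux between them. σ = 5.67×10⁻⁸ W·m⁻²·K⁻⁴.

q ≈ 10700 W/m²

For two infinite grey parallel plates, q = σ(T₁⁴ − T₂⁴)/(1/ε₁ + 1/ε₂ − 1).
T₁⁴ − T₂⁴ = 8.458×10¹¹ − 2.042×10¹⁰ = 8.254×10¹¹ K⁴.
1/ε₁ + 1/ε₂ − 1 = 1.190 + 4.167 − 1 = 4.357.
q = 5.67×10⁻⁸ × 8.254×10¹¹ / 4.357.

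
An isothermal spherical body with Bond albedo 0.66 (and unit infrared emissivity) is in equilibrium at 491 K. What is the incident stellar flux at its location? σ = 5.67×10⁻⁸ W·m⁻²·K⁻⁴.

(1−a)S·πr² = σ·4πr²·T⁴ ⇒ S = 4σT⁴/(1−a).
S = 4·5.67×10⁻⁸·5.812×10¹⁰/0.340.

S ≈ 38800 W/m²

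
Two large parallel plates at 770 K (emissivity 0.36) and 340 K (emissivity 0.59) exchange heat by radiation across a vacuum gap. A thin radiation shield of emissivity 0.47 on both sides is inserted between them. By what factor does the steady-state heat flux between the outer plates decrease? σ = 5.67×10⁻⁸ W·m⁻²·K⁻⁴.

Without shield: q₀ = σΔ(T⁴)/(1/ε₁+1/ε₂−1) with denominator 3.473.
With shield the two gaps are in series; the resistances add: (1/ε₁+1/ε_s−1)+(1/ε_s+1/ε₂−1) = 3.905+2.823 = 6.728.
Heat-flux ratio q₀/q = 6.728/3.473.

factor ≈ 1.94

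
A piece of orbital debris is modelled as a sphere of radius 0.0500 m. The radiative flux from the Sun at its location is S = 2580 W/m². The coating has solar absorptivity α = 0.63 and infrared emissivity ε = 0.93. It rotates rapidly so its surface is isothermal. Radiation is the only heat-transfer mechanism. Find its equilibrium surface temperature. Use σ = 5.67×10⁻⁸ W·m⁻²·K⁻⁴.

T ≈ 296 K

At equilibrium, absorbed power = emitted power.
Absorbing cross-section = πr² = 0.007854 m²; emitting surface = 4πr² = 0.03142 m² (ratio 4).
αS·A_cross = εσ·A_surf·T⁴  ⇒  T⁴ = αS/(ε·4σ).
T⁴ = 0.630·2580/(0.93·4·5.67×10⁻⁸) = 7.706×10⁹ K⁴.
T = (7.706×10⁹)^(1/4).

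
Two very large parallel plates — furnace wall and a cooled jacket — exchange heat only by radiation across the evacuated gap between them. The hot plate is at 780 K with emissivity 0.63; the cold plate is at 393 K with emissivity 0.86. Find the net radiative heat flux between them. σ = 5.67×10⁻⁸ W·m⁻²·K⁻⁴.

q ≈ 11200 W/m²

For two infinite grey parallel plates, q = σ(T₁⁴ − T₂⁴)/(1/ε₁ + 1/ε₂ − 1).
T₁⁴ − T₂⁴ = 3.702×10¹¹ − 2.385×10¹⁰ = 3.463×10¹¹ K⁴.
1/ε₁ + 1/ε₂ − 1 = 1.587 + 1.163 − 1 = 1.750.
q = 5.67×10⁻⁸ × 3.463×10¹¹ / 1.750.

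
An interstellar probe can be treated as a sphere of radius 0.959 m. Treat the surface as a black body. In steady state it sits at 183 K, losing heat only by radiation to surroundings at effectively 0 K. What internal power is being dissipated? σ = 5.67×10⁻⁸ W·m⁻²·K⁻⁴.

Steady state: P = εσA T⁴.
A = 4πr² = 11.56 m²; T⁴ = (183)⁴ = 1.122×10⁹ K⁴.
P = 1.0 × 5.67×10⁻⁸ × 11.56 × 1.122×10⁹.

P ≈ 735 W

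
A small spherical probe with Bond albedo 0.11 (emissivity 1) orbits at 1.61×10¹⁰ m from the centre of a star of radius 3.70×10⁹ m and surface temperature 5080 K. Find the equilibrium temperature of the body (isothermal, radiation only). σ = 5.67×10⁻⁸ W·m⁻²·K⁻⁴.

T ≈ 1670 K

The star's surface emits σT_*⁴; at distance d the flux is S = σT_*⁴(R_*/d)².
S = 5.67×10⁻⁸·(5080)⁴·(3.70×10⁹/1.61×10¹⁰)² = 1.994×10⁶ W/m².
For an isothermal sphere T⁴ = (1−a)S/(4σ) = 7.826×10¹² K⁴.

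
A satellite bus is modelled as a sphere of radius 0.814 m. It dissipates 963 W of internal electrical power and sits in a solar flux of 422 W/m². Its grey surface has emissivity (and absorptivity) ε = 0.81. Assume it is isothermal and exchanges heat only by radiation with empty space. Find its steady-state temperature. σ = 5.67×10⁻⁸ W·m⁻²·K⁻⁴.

T ≈ 257 K

At steady state, absorbed solar power + internal power = radiated power.
Absorbed: α·S·A_cross = 0.81·422·2.082 = 711.5 W (cross-section πr²).
Total input = 711.5 + 963 = 1675 W.
Radiated: εσ·A_surf·T⁴ with A_surf = 4πr² = 8.326 m².
T⁴ = 1675/(0.81·5.67×10⁻⁸·8.326) = 4.379×10⁹ K⁴.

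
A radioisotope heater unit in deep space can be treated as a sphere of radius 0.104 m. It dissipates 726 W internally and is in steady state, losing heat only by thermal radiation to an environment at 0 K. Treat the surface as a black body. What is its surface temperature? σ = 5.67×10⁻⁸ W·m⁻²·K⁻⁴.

T ≈ 554 K

Steady state: internal power = radiated power, P = εσA T⁴.
Radiating area A = 4πr² = 0.1359 m².
T⁴ = P/(εσA) = 726/(1.0·5.67×10⁻⁸·0.1359) = 9.421×10¹⁰ K⁴.
T = (9.421×10¹⁰)^(1/4).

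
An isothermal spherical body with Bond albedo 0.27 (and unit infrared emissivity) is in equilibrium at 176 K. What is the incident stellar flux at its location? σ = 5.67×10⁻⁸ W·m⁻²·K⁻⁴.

(1−a)S·πr² = σ·4πr²·T⁴ ⇒ S = 4σT⁴/(1−a).
S = 4·5.67×10⁻⁸·9.595×10⁸/0.730.

S ≈ 298 W/m²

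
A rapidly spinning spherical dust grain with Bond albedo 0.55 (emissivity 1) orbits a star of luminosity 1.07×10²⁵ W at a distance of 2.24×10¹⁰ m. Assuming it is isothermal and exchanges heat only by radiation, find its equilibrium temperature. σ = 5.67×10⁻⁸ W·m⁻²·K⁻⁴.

First find the stellar flux at distance d: S = L/(4πd²) = 1.07×10²⁵/(4π·(2.24×10¹⁰)²) = 1697 W/m².
For an isothermal sphere, absorbed (1−a)S·πr² = emitted σ·4πr²·T⁴, so T⁴ = (1−a)S/(4σ).
T⁴ = 0.450·1697/(4·5.67×10⁻⁸) = 3.367×10⁹ K⁴.

T ≈ 241 K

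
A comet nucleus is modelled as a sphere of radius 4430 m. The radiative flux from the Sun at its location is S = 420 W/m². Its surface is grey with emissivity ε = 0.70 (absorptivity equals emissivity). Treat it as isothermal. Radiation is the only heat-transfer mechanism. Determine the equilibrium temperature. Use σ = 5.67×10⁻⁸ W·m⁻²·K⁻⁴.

T ≈ 207 K

At equilibrium, absorbed power = emitted power.
Absorbing cross-section = πr² = 6.165×10⁷ m²; emitting surface = 4πr² = 2.466×10⁸ m² (ratio 4).
εS·A_cross = εσ·A_surf·T⁴  ⇒  T⁴ = S/(4σ)   (ε cancels).
T⁴ = 420/(4·5.67×10⁻⁸) = 1.852×10⁹ K⁴.
T = (1.852×10⁹)^(1/4).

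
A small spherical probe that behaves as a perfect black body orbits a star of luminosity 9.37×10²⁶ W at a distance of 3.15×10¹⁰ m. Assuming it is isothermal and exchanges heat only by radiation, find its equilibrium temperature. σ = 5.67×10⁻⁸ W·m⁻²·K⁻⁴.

First find the stellar flux at distance d: S = L/(4πd²) = 9.37×10²⁶/(4π·(3.15×10¹⁰)²) = 75150 W/m².
For an isothermal sphere, absorbed (1−a)S·πr² = emitted σ·4πr²·T⁴, so T⁴ = (1−a)S/(4σ).
T⁴ = 1.00·75150/(4·5.67×10⁻⁸) = 3.313×10¹¹ K⁴.

T ≈ 759 K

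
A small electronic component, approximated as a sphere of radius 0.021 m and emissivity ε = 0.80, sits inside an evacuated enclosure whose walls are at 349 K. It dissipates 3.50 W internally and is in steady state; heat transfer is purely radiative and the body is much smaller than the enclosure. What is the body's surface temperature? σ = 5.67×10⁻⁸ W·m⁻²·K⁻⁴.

For a small grey body in a large enclosure, net radiated power = εσA(T⁴ − T_w⁴).
Steady state: P = εσA(T⁴ − T_w⁴) with A = 4πr² = 0.005542 m².
T⁴ = P/(εσA) + T_w⁴ = 3.50/(0.80·5.67×10⁻⁸·0.005542) + (349)⁴
    = 1.392×10¹⁰ + 1.484×10¹⁰ = 2.876×10¹⁰ K⁴.

T ≈ 412 K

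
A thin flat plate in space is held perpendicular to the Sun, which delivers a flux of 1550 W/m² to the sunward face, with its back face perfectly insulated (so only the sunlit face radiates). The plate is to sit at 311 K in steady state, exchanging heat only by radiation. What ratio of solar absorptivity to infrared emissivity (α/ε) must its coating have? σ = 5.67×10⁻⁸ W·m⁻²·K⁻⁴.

Balance: αS·A = εσ·1A·T⁴ ⇒ α/ε = σT⁴/S.
α/ε = 5.67×10⁻⁸·(311)⁴/1550 = 5.67×10⁻⁸·9.355×10⁹/1550.

α/ε ≈ 0.342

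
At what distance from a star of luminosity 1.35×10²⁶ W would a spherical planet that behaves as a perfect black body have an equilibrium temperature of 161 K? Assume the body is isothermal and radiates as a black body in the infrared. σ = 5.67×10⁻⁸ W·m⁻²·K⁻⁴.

d ≈ 2.66×10¹¹ m

For an isothermal black-emitting sphere, (1−a)S·πr² = σ·4πr²·T⁴ ⇒ S = 4σT⁴/(1−a).
S = 4·5.67×10⁻⁸·(161)⁴/1.00 = 152.4 W/m².
Flux falls as S = L/(4πd²), so d = √(L/(4πS)) = √(1.35×10²⁶/(4π·152.4)).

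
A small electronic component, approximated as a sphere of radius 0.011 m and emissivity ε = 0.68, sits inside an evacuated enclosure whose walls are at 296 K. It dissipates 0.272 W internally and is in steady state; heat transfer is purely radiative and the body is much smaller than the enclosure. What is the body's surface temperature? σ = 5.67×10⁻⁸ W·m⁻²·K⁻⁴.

T ≈ 333 K

For a small grey body in a large enclosure, net radiated power = εσA(T⁴ − T_w⁴).
Steady state: P = εσA(T⁴ − T_w⁴) with A = 4πr² = 0.001521 m².
T⁴ = P/(εσA) + T_w⁴ = 0.272/(0.68·5.67×10⁻⁸·0.001521) + (296)⁴
    = 4.640×10⁹ + 7.677×10⁹ = 1.232×10¹⁰ K⁴.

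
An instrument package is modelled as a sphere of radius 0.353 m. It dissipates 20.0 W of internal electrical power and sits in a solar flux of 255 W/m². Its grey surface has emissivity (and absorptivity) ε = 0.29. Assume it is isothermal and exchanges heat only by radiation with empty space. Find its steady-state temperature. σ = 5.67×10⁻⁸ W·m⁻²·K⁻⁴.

At steady state, absorbed solar power + internal power = radiated power.
Absorbed: α·S·A_cross = 0.29·255·0.3915 = 28.95 W (cross-section πr²).
Total input = 28.95 + 20.0 = 48.95 W.
Radiated: εσ·A_surf·T⁴ with A_surf = 4πr² = 1.566 m².
T⁴ = 48.95/(0.29·5.67×10⁻⁸·1.566) = 1.901×10⁹ K⁴.

T ≈ 209 K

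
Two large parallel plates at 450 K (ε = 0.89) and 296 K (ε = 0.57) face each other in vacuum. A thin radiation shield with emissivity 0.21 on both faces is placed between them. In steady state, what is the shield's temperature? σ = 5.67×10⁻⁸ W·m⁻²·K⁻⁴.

T_s ≈ 399 K

In steady state the net flux on the hot side equals that on the cold side.
σ(T₁⁴−T_s⁴)/D₁ = σ(T_s⁴−T₂⁴)/D₂, with D₁ = 1/ε₁+1/ε_s−1 = 4.886, D₂ = 1/ε_s+1/ε₂−1 = 5.516.
Solve for T_s⁴: T_s⁴ = (D₂·T₁⁴ + D₁·T₂⁴)/(D₁+D₂) = 2.535×10¹⁰ K⁴.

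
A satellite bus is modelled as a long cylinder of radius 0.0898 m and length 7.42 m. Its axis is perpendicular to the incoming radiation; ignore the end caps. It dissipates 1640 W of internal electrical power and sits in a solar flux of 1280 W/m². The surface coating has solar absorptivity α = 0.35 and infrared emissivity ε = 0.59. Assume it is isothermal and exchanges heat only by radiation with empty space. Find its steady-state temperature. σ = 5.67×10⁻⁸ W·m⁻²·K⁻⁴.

T ≈ 356 K

At steady state, absorbed solar power + internal power = radiated power.
Absorbed: α·S·A_cross = 0.35·1280·1.333 = 597.0 W (cross-section 2rL).
Total input = 597.0 + 1640 = 2237 W.
Radiated: εσ·A_surf·T⁴ with A_surf = 2πrL = 4.187 m².
T⁴ = 2237/(0.59·5.67×10⁻⁸·4.187) = 1.597×10¹⁰ K⁴.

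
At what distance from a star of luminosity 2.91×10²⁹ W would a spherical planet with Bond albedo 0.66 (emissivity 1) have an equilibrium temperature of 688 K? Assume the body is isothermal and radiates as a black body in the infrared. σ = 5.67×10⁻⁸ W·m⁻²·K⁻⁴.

d ≈ 3.94×10¹¹ m

For an isothermal black-emitting sphere, (1−a)S·πr² = σ·4πr²·T⁴ ⇒ S = 4σT⁴/(1−a).
S = 4·5.67×10⁻⁸·(688)⁴/0.340 = 1.495×10⁵ W/m².
Flux falls as S = L/(4πd²), so d = √(L/(4πS)) = √(2.91×10²⁹/(4π·1.495×10⁵)).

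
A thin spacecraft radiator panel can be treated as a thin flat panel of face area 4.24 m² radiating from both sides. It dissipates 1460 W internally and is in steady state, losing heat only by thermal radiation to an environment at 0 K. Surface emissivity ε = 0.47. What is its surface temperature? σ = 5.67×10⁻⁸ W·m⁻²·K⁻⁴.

T ≈ 284 K

Steady state: internal power = radiated power, P = εσA T⁴.
Radiating area A = 2·4.24 = 8.480 m².
T⁴ = P/(εσA) = 1460/(0.47·5.67×10⁻⁸·8.480) = 6.461×10⁹ K⁴.
T = (6.461×10⁹)^(1/4).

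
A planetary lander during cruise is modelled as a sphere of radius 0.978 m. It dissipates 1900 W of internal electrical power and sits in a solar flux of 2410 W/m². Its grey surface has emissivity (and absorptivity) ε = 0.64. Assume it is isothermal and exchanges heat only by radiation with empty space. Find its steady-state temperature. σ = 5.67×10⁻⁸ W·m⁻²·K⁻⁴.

T ≈ 350 K

At steady state, absorbed solar power + internal power = radiated power.
Absorbed: α·S·A_cross = 0.64·2410·3.005 = 4635 W (cross-section πr²).
Total input = 4635 + 1900 = 6535 W.
Radiated: εσ·A_surf·T⁴ with A_surf = 4πr² = 12.02 m².
T⁴ = 6535/(0.64·5.67×10⁻⁸·12.02) = 1.498×10¹⁰ K⁴.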